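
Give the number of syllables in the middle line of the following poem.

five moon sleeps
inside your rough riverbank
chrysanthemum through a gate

7

The middle line: "inside your rough riverbank": 2+1+1+3 = 7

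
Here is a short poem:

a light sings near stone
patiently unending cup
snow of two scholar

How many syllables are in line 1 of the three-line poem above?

Line 1: a (1), light (1), sings (1), near (1), stone (1) → 5

5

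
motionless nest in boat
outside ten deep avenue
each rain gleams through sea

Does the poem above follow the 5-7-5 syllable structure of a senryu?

Line 1: "motionless nest in boat": 3+1+1+1 = 6 (expected 5)
Line 2: "outside ten deep avenue": 2+1+1+3 = 7 ✓
Line 3: "each rain gleams through sea": 1+1+1+1+1 = 5 ✓

No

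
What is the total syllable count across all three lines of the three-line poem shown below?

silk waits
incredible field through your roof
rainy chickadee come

16

Line 1: silk (1), waits (1) → 2
Line 2: incredible (4), field (1), through (1), your (1), roof (1) → 8
Line 3: rainy (2), chickadee (3), come (1) → 6
Total: 2 + 8 + 6 = 16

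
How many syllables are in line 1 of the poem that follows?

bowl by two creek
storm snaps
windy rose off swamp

4

Line 1: "bowl by two creek": 1+1+1+1 = 4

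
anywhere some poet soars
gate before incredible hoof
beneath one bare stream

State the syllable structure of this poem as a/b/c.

7/8/5

Line 1: anywhere(3) + some(1) + poet(2) + soars(1) = 7
Line 2: gate(1) + before(2) + incredible(4) + hoof(1) = 8
Line 3: beneath(2) + one(1) + bare(1) + stream(1) = 5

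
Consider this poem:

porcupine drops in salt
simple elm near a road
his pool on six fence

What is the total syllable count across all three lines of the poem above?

Line 1: "porcupine drops in salt": 3+1+1+1 = 6
Line 2: "simple elm near a road": 2+1+1+1+1 = 6
Line 3: "his pool on six fence": 1+1+1+1+1 = 5
Total: 6 + 6 + 5 = 17

17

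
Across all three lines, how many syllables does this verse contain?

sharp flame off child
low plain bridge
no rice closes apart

Line 1: sharp(1) + flame(1) + off(1) + child(1) = 4
Line 2: low(1) + plain(1) + bridge(1) = 3
Line 3: no(1) + rice(1) + closes(2) + apart(2) = 6
Total: 4 + 3 + 6 = 13

13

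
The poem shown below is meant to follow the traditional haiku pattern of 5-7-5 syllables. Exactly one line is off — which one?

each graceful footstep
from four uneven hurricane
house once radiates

The second line

Line 1: each (1), graceful (2), footstep (2) → 5 ✓
Line 2: from (1), four (1), uneven (3), hurricane (3) → 8 (expected 7)
Line 3: house (1), once (1), radiates (3) → 5 ✓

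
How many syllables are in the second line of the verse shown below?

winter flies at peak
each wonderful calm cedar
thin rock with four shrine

The second line: each(1) + wonderful(3) + calm(1) + cedar(2) = 7

7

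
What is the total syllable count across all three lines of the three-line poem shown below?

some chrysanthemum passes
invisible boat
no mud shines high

16

Line 1: some (1), chrysanthemum (4), passes (2) → 7
Line 2: invisible (4), boat (1) → 5
Line 3: no (1), mud (1), shines (1), high (1) → 4
Total: 7 + 5 + 4 = 16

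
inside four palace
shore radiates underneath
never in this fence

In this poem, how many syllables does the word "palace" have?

2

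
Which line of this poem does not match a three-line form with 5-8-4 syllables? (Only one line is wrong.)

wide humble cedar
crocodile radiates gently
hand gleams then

The third line

Line 1: "wide humble cedar": 1+2+2 = 5 ✓
Line 2: "crocodile radiates gently": 3+3+2 = 8 ✓
Line 3: "hand gleams then": 1+1+1 = 3 (expected 4)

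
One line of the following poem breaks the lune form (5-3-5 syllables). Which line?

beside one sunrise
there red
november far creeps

Line 2

Line 1: beside (2), one (1), sunrise (2) → 5 ✓
Line 2: there (1), red (1) → 2 (expected 3)
Line 3: november (3), far (1), creeps (1) → 5 ✓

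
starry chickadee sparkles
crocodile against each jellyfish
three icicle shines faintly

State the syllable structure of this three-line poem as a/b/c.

Line 1: "starry chickadee sparkles": 2+3+2 = 7
Line 2: "crocodile against each jellyfish": 3+2+1+3 = 9
Line 3: "three icicle shines faintly": 1+3+1+2 = 7

7/9/7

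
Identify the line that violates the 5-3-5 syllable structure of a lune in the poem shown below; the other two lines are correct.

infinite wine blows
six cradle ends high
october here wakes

Line 2

Line 1: infinite (3), wine (1), blows (1) → 5 ✓
Line 2: six (1), cradle (2), ends (1), high (1) → 5 (expected 3)
Line 3: october (3), here (1), wakes (1) → 5 ✓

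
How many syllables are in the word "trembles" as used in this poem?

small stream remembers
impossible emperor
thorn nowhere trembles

2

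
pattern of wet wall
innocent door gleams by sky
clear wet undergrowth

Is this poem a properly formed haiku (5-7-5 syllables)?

Line 1: "pattern of wet wall": 2+1+1+1 = 5 ✓
Line 2: "innocent door gleams by sky": 3+1+1+1+1 = 7 ✓
Line 3: "clear wet undergrowth": 1+1+3 = 5 ✓

Yes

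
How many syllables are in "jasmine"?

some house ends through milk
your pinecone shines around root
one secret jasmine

2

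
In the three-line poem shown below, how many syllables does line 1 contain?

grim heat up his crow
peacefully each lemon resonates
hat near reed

Line 1: grim (1), heat (1), up (1), his (1), crow (1) → 5

5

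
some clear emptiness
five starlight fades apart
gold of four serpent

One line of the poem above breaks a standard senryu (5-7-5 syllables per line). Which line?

Line 1: some(1) + clear(1) + emptiness(3) = 5 ✓
Line 2: five(1) + starlight(2) + fades(1) + apart(2) = 6 (expected 7)
Line 3: gold(1) + of(1) + four(1) + serpent(2) = 5 ✓

Line 2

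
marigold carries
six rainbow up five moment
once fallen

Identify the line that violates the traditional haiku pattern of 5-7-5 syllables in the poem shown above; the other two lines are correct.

The third line

Line 1: marigold(3) + carries(2) = 5 ✓
Line 2: six(1) + rainbow(2) + up(1) + five(1) + moment(2) = 7 ✓
Line 3: once(1) + fallen(2) = 3 (expected 5)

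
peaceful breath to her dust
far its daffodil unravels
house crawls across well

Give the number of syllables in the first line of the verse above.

6

The first line: peaceful (2), breath (1), to (1), her (1), dust (1) → 6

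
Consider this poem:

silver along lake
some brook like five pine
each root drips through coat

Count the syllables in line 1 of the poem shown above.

5

Line 1: silver (2), along (2), lake (1) → 5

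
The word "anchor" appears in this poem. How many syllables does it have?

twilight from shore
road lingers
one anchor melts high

2

"anchor" has 2 syllables.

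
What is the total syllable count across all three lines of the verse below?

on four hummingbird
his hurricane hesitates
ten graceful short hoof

17

Line 1: on (1), four (1), hummingbird (3) → 5
Line 2: his (1), hurricane (3), hesitates (3) → 7
Line 3: ten (1), graceful (2), short (1), hoof (1) → 5
Total: 5 + 7 + 5 = 17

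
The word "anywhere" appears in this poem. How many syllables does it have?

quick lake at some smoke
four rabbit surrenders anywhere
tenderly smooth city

3

"anywhere" has 3 syllables.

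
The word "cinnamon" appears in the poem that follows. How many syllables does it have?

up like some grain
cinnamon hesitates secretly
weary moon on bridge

3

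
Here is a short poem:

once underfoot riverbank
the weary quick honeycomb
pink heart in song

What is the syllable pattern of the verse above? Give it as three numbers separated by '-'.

Line 1: once (1), underfoot (3), riverbank (3) → 7
Line 2: the (1), weary (2), quick (1), honeycomb (3) → 7
Line 3: pink (1), heart (1), in (1), song (1) → 4

7-7-4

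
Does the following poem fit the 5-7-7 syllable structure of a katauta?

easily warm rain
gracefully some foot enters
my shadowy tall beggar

Yes

Line 1: "easily warm rain": 3+1+1 = 5 ✓
Line 2: "gracefully some foot enters": 3+1+1+2 = 7 ✓
Line 3: "my shadowy tall beggar": 1+3+1+2 = 7 ✓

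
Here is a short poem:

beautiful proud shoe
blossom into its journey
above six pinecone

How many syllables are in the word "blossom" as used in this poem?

2

"blossom" has 2 syllables.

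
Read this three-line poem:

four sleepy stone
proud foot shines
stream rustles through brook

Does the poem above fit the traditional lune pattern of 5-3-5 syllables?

Line 1: four (1), sleepy (2), stone (1) → 4 (expected 5)
Line 2: proud (1), foot (1), shines (1) → 3 ✓
Line 3: stream (1), rustles (2), through (1), brook (1) → 5 ✓

No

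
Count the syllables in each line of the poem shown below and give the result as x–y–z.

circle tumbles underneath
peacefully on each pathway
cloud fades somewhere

Line 1: circle(2) + tumbles(2) + underneath(3) = 7
Line 2: peacefully(3) + on(1) + each(1) + pathway(2) = 7
Line 3: cloud(1) + fades(1) + somewhere(2) = 4

7–7–4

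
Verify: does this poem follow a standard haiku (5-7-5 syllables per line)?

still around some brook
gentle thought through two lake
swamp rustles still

No

Line 1: still(1) + around(2) + some(1) + brook(1) = 5 ✓
Line 2: gentle(2) + thought(1) + through(1) + two(1) + lake(1) = 6 (expected 7)
Line 3: swamp(1) + rustles(2) + still(1) = 4 (expected 5)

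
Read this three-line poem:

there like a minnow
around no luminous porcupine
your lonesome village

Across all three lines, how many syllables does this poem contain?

Line 1: there(1) + like(1) + a(1) + minnow(2) = 5
Line 2: around(2) + no(1) + luminous(3) + porcupine(3) = 9
Line 3: your(1) + lonesome(2) + village(2) = 5
Total: 5 + 9 + 5 = 19

19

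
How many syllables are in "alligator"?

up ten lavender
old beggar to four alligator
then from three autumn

"alligator" has 4 syllables.

4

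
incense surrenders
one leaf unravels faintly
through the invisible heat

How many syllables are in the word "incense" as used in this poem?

2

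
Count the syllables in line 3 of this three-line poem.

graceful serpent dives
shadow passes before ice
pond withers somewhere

5

Line 3: pond(1) + withers(2) + somewhere(2) = 5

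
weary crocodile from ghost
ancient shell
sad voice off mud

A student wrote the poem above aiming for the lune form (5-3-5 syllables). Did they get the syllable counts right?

Line 1: "weary crocodile from ghost": 2+3+1+1 = 7 (expected 5)
Line 2: "ancient shell": 2+1 = 3 ✓
Line 3: "sad voice off mud": 1+1+1+1 = 4 (expected 5)

No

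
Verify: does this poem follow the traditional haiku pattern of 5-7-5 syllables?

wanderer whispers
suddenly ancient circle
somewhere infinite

Yes

Line 1: wanderer(3) + whispers(2) = 5 ✓
Line 2: suddenly(3) + ancient(2) + circle(2) = 7 ✓
Line 3: somewhere(2) + infinite(3) = 5 ✓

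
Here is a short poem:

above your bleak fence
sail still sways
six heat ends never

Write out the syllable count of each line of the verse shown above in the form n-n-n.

Line 1: "above your bleak fence": 2+1+1+1 = 5
Line 2: "sail still sways": 1+1+1 = 3
Line 3: "six heat ends never": 1+1+1+2 = 5

5-3-5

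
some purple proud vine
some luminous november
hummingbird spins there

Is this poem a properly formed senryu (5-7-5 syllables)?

Yes

Line 1: some(1) + purple(2) + proud(1) + vine(1) = 5 ✓
Line 2: some(1) + luminous(3) + november(3) = 7 ✓
Line 3: hummingbird(3) + spins(1) + there(1) = 5 ✓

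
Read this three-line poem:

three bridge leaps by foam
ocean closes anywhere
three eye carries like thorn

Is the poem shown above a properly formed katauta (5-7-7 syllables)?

Line 1: three(1) + bridge(1) + leaps(1) + by(1) + foam(1) = 5 ✓
Line 2: ocean(2) + closes(2) + anywhere(3) = 7 ✓
Line 3: three(1) + eye(1) + carries(2) + like(1) + thorn(1) = 6 (expected 7)

No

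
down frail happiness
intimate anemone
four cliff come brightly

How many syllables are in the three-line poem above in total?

17

Line 1: down (1), frail (1), happiness (3) → 5
Line 2: intimate (3), anemone (4) → 7
Line 3: four (1), cliff (1), come (1), brightly (2) → 5
Total: 5 + 7 + 5 = 17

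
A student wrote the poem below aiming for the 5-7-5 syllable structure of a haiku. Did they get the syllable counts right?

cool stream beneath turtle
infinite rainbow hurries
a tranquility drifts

Line 1: cool(1) + stream(1) + beneath(2) + turtle(2) = 6 (expected 5)
Line 2: infinite(3) + rainbow(2) + hurries(2) = 7 ✓
Line 3: a(1) + tranquility(4) + drifts(1) = 6 (expected 5)

No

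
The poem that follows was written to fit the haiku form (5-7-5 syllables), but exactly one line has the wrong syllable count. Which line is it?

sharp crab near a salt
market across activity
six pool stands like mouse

Line 1: sharp(1) + crab(1) + near(1) + a(1) + salt(1) = 5 ✓
Line 2: market(2) + across(2) + activity(4) = 8 (expected 7)
Line 3: six(1) + pool(1) + stands(1) + like(1) + mouse(1) = 5 ✓

The second line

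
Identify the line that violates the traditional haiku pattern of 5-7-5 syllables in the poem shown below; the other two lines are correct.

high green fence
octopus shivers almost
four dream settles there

Line 1: "high green fence": 1+1+1 = 3 (expected 5)
Line 2: "octopus shivers almost": 3+2+2 = 7 ✓
Line 3: "four dream settles there": 1+1+2+1 = 5 ✓

The first line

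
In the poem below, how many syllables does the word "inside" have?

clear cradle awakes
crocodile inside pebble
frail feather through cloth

2

"inside" has 2 syllables.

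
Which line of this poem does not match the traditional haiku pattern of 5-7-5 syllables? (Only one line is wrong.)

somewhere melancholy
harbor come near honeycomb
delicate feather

Line 1

Line 1: "somewhere melancholy": 2+4 = 6 (expected 5)
Line 2: "harbor come near honeycomb": 2+1+1+3 = 7 ✓
Line 3: "delicate feather": 3+2 = 5 ✓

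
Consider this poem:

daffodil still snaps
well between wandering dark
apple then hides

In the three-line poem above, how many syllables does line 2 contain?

7

Line 2: well(1) + between(2) + wandering(3) + dark(1) = 7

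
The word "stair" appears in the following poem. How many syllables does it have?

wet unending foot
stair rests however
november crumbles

"stair" has 1 syllable.

1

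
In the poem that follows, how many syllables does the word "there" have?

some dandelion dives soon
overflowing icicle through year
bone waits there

1

"there" has 1 syllable.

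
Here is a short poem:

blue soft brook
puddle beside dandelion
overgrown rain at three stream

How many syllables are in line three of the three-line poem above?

Line three: overgrown(3) + rain(1) + at(1) + three(1) + stream(1) = 7

7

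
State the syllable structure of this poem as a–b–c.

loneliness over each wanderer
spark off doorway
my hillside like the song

9–4–6

Line 1: loneliness (3), over (2), each (1), wanderer (3) → 9
Line 2: spark (1), off (1), doorway (2) → 4
Line 3: my (1), hillside (2), like (1), the (1), song (1) → 6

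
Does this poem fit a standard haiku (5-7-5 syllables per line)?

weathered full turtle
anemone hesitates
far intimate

No

Line 1: weathered (2), full (1), turtle (2) → 5 ✓
Line 2: anemone (4), hesitates (3) → 7 ✓
Line 3: far (1), intimate (3) → 4 (expected 5)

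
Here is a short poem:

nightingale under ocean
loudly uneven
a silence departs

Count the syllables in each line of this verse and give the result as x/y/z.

Line 1: nightingale(3) + under(2) + ocean(2) = 7
Line 2: loudly(2) + uneven(3) = 5
Line 3: a(1) + silence(2) + departs(2) = 5

7/5/5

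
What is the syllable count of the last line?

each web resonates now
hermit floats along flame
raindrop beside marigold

7

The last line: raindrop(2) + beside(2) + marigold(3) = 7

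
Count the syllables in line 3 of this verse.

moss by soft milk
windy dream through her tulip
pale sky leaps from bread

5

Line 3: pale (1), sky (1), leaps (1), from (1), bread (1) → 5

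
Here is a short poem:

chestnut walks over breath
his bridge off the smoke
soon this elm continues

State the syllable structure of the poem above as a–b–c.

6–5–6

Line 1: chestnut(2) + walks(1) + over(2) + breath(1) = 6
Line 2: his(1) + bridge(1) + off(1) + the(1) + smoke(1) = 5
Line 3: soon(1) + this(1) + elm(1) + continues(3) = 6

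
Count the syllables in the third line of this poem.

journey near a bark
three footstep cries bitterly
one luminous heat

5

The third line: one(1) + luminous(3) + heat(1) = 5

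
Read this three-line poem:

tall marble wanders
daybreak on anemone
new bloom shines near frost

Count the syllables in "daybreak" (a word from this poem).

"daybreak" has 2 syllables.

2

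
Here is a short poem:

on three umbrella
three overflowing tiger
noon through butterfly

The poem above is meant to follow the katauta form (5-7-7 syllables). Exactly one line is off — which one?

Line 1: on (1), three (1), umbrella (3) → 5 ✓
Line 2: three (1), overflowing (4), tiger (2) → 7 ✓
Line 3: noon (1), through (1), butterfly (3) → 5 (expected 7)

Line 3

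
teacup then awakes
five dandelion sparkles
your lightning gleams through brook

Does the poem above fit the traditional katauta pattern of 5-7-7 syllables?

Line 1: "teacup then awakes": 2+1+2 = 5 ✓
Line 2: "five dandelion sparkles": 1+4+2 = 7 ✓
Line 3: "your lightning gleams through brook": 1+2+1+1+1 = 6 (expected 7)

No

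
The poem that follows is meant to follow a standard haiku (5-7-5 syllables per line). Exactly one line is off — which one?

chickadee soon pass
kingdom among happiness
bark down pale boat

The third line

Line 1: chickadee(3) + soon(1) + pass(1) = 5 ✓
Line 2: kingdom(2) + among(2) + happiness(3) = 7 ✓
Line 3: bark(1) + down(1) + pale(1) + boat(1) = 4 (expected 5)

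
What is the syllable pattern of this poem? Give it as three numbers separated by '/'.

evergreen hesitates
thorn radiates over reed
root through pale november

Line 1: evergreen(3) + hesitates(3) = 6
Line 2: thorn(1) + radiates(3) + over(2) + reed(1) = 7
Line 3: root(1) + through(1) + pale(1) + november(3) = 6

6/7/6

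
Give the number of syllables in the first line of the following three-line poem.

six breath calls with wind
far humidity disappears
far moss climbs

5

The first line: six(1) + breath(1) + calls(1) + with(1) + wind(1) = 5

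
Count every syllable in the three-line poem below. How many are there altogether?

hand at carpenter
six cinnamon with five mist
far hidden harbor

17

Line 1: "hand at carpenter": 1+1+3 = 5
Line 2: "six cinnamon with five mist": 1+3+1+1+1 = 7
Line 3: "far hidden harbor": 1+2+2 = 5
Total: 5 + 7 + 5 = 17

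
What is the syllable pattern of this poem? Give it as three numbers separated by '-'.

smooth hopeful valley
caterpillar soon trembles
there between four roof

Line 1: smooth (1), hopeful (2), valley (2) → 5
Line 2: caterpillar (4), soon (1), trembles (2) → 7
Line 3: there (1), between (2), four (1), roof (1) → 5

5-7-5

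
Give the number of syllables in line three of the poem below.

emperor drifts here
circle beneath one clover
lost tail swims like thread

5

Line three: lost(1) + tail(1) + swims(1) + like(1) + thread(1) = 5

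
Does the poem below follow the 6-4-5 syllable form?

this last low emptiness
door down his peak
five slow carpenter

Line 1: this(1) + last(1) + low(1) + emptiness(3) = 6 ✓
Line 2: door(1) + down(1) + his(1) + peak(1) = 4 ✓
Line 3: five(1) + slow(1) + carpenter(3) = 5 ✓

Yes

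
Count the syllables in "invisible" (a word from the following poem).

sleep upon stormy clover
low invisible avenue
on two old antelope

4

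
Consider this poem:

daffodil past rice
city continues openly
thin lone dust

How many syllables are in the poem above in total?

Line 1: daffodil (3), past (1), rice (1) → 5
Line 2: city (2), continues (3), openly (3) → 8
Line 3: thin (1), lone (1), dust (1) → 3
Total: 5 + 8 + 3 = 16

16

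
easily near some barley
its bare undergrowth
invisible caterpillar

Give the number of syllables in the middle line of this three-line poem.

5

The middle line: its (1), bare (1), undergrowth (3) → 5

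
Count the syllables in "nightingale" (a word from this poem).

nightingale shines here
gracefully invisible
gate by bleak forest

3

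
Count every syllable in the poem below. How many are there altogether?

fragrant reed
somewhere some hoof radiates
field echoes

13

Line 1: fragrant(2) + reed(1) = 3
Line 2: somewhere(2) + some(1) + hoof(1) + radiates(3) = 7
Line 3: field(1) + echoes(2) = 3
Total: 3 + 7 + 3 = 13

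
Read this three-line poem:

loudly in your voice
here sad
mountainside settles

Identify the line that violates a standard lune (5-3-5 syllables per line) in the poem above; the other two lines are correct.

Line 2

Line 1: loudly (2), in (1), your (1), voice (1) → 5 ✓
Line 2: here (1), sad (1) → 2 (expected 3)
Line 3: mountainside (3), settles (2) → 5 ✓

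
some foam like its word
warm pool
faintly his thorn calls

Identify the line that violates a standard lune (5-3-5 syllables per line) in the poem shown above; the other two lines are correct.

Line 1: some (1), foam (1), like (1), its (1), word (1) → 5 ✓
Line 2: warm (1), pool (1) → 2 (expected 3)
Line 3: faintly (2), his (1), thorn (1), calls (1) → 5 ✓

The second line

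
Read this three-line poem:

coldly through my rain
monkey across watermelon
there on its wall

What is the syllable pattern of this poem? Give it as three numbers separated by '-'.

5-8-4

Line 1: "coldly through my rain": 2+1+1+1 = 5
Line 2: "monkey across watermelon": 2+2+4 = 8
Line 3: "there on its wall": 1+1+1+1 = 4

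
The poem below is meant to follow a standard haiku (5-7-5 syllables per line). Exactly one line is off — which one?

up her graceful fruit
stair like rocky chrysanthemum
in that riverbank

Line 2

Line 1: up (1), her (1), graceful (2), fruit (1) → 5 ✓
Line 2: stair (1), like (1), rocky (2), chrysanthemum (4) → 8 (expected 7)
Line 3: in (1), that (1), riverbank (3) → 5 ✓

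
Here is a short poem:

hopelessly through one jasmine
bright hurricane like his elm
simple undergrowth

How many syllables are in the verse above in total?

19

Line 1: "hopelessly through one jasmine": 3+1+1+2 = 7
Line 2: "bright hurricane like his elm": 1+3+1+1+1 = 7
Line 3: "simple undergrowth": 2+3 = 5
Total: 7 + 7 + 5 = 19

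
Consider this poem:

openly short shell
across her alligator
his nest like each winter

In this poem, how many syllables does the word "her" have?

1

"her" has 1 syllable.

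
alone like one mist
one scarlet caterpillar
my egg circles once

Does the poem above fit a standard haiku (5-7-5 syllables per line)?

Line 1: alone(2) + like(1) + one(1) + mist(1) = 5 ✓
Line 2: one(1) + scarlet(2) + caterpillar(4) = 7 ✓
Line 3: my(1) + egg(1) + circles(2) + once(1) = 5 ✓

Yes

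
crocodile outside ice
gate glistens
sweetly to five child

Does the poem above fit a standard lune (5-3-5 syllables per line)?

Line 1: crocodile (3), outside (2), ice (1) → 6 (expected 5)
Line 2: gate (1), glistens (2) → 3 ✓
Line 3: sweetly (2), to (1), five (1), child (1) → 5 ✓

No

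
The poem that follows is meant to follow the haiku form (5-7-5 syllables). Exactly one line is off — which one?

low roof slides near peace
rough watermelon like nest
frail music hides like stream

Line 1: low (1), roof (1), slides (1), near (1), peace (1) → 5 ✓
Line 2: rough (1), watermelon (4), like (1), nest (1) → 7 ✓
Line 3: frail (1), music (2), hides (1), like (1), stream (1) → 6 (expected 5)

The third line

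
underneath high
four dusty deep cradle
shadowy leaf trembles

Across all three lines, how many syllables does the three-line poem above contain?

Line 1: "underneath high": 3+1 = 4
Line 2: "four dusty deep cradle": 1+2+1+2 = 6
Line 3: "shadowy leaf trembles": 3+1+2 = 6
Total: 4 + 6 + 6 = 16

16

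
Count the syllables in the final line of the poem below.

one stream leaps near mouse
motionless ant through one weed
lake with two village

5

The final line: "lake with two village": 1+1+1+2 = 5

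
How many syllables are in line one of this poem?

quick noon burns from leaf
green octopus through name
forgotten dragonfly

Line one: quick(1) + noon(1) + burns(1) + from(1) + leaf(1) = 5

5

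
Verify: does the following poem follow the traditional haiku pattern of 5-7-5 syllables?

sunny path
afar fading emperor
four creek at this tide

No

Line 1: sunny(2) + path(1) = 3 (expected 5)
Line 2: afar(2) + fading(2) + emperor(3) = 7 ✓
Line 3: four(1) + creek(1) + at(1) + this(1) + tide(1) = 5 ✓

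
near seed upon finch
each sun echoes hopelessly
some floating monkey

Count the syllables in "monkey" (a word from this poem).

2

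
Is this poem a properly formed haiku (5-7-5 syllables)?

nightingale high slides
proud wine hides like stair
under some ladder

Line 1: nightingale(3) + high(1) + slides(1) = 5 ✓
Line 2: proud(1) + wine(1) + hides(1) + like(1) + stair(1) = 5 (expected 7)
Line 3: under(2) + some(1) + ladder(2) = 5 ✓

No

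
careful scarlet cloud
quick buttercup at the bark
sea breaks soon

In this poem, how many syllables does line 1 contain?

5

Line 1: "careful scarlet cloud": 2+2+1 = 5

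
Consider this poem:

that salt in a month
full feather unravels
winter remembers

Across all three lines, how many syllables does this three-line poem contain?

16

Line 1: that (1), salt (1), in (1), a (1), month (1) → 5
Line 2: full (1), feather (2), unravels (3) → 6
Line 3: winter (2), remembers (3) → 5
Total: 5 + 6 + 5 = 16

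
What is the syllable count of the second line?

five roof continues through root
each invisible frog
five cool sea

6

The second line: each(1) + invisible(4) + frog(1) = 6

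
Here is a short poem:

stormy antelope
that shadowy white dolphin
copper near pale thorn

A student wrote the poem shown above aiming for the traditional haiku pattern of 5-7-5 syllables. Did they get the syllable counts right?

Yes

Line 1: "stormy antelope": 2+3 = 5 ✓
Line 2: "that shadowy white dolphin": 1+3+1+2 = 7 ✓
Line 3: "copper near pale thorn": 2+1+1+1 = 5 ✓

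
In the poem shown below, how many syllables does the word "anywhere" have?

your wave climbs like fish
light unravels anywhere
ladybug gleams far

"anywhere" has 3 syllables.

3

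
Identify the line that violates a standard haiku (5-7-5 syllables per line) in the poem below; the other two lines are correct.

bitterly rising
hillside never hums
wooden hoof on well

Line 1: bitterly(3) + rising(2) = 5 ✓
Line 2: hillside(2) + never(2) + hums(1) = 5 (expected 7)
Line 3: wooden(2) + hoof(1) + on(1) + well(1) = 5 ✓

Line 2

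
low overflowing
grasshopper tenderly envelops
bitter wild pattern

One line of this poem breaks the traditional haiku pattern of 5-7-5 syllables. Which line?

The second line

Line 1: low(1) + overflowing(4) = 5 ✓
Line 2: grasshopper(3) + tenderly(3) + envelops(3) = 9 (expected 7)
Line 3: bitter(2) + wild(1) + pattern(2) = 5 ✓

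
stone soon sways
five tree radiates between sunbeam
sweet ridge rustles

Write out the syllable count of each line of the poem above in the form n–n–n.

Line 1: stone (1), soon (1), sways (1) → 3
Line 2: five (1), tree (1), radiates (3), between (2), sunbeam (2) → 9
Line 3: sweet (1), ridge (1), rustles (2) → 4

3–9–4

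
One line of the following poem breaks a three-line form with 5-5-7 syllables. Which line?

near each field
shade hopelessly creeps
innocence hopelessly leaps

Line 1: "near each field": 1+1+1 = 3 (expected 5)
Line 2: "shade hopelessly creeps": 1+3+1 = 5 ✓
Line 3: "innocence hopelessly leaps": 3+3+1 = 7 ✓

The first line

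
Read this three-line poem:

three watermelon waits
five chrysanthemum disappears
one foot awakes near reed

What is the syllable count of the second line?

The second line: five(1) + chrysanthemum(4) + disappears(3) = 8

8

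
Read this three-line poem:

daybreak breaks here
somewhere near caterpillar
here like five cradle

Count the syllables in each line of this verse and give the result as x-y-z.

4-7-5

Line 1: daybreak(2) + breaks(1) + here(1) = 4
Line 2: somewhere(2) + near(1) + caterpillar(4) = 7
Line 3: here(1) + like(1) + five(1) + cradle(2) = 5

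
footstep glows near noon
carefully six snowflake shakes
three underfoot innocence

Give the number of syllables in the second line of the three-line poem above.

7

The second line: carefully(3) + six(1) + snowflake(2) + shakes(1) = 7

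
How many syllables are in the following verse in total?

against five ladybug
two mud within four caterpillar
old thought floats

18

Line 1: against(2) + five(1) + ladybug(3) = 6
Line 2: two(1) + mud(1) + within(2) + four(1) + caterpillar(4) = 9
Line 3: old(1) + thought(1) + floats(1) = 3
Total: 6 + 9 + 3 = 18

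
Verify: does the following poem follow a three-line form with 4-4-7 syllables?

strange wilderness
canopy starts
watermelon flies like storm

Line 1: "strange wilderness": 1+3 = 4 ✓
Line 2: "canopy starts": 3+1 = 4 ✓
Line 3: "watermelon flies like storm": 4+1+1+1 = 7 ✓

Yes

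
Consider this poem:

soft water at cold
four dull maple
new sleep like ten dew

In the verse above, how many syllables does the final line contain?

The final line: new(1) + sleep(1) + like(1) + ten(1) + dew(1) = 5

5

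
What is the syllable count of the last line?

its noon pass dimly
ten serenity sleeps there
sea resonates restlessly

The last line: "sea resonates restlessly": 1+3+3 = 7

7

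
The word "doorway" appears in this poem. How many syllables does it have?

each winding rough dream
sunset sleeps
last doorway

2

"doorway" has 2 syllables.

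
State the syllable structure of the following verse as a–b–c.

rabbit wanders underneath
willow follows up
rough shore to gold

7–5–4

Line 1: rabbit(2) + wanders(2) + underneath(3) = 7
Line 2: willow(2) + follows(2) + up(1) = 5
Line 3: rough(1) + shore(1) + to(1) + gold(1) = 4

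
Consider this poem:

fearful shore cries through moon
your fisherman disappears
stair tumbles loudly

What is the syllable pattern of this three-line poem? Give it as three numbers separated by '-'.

Line 1: "fearful shore cries through moon": 2+1+1+1+1 = 6
Line 2: "your fisherman disappears": 1+3+3 = 7
Line 3: "stair tumbles loudly": 1+2+2 = 5

6-7-5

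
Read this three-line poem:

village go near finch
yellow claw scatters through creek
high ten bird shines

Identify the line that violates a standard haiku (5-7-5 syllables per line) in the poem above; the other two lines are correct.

Line 1: village (2), go (1), near (1), finch (1) → 5 ✓
Line 2: yellow (2), claw (1), scatters (2), through (1), creek (1) → 7 ✓
Line 3: high (1), ten (1), bird (1), shines (1) → 4 (expected 5)

Line 3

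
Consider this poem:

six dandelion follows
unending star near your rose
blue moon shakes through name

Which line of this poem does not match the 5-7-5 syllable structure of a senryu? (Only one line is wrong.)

Line 1: six (1), dandelion (4), follows (2) → 7 (expected 5)
Line 2: unending (3), star (1), near (1), your (1), rose (1) → 7 ✓
Line 3: blue (1), moon (1), shakes (1), through (1), name (1) → 5 ✓

Line 1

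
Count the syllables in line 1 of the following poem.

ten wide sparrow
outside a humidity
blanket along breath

4

Line 1: ten (1), wide (1), sparrow (2) → 4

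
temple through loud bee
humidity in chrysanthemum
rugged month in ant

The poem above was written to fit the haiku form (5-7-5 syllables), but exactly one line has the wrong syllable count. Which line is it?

Line 1: "temple through loud bee": 2+1+1+1 = 5 ✓
Line 2: "humidity in chrysanthemum": 4+1+4 = 9 (expected 7)
Line 3: "rugged month in ant": 2+1+1+1 = 5 ✓

Line 2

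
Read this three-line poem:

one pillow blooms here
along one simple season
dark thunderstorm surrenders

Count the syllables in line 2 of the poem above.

Line 2: along (2), one (1), simple (2), season (2) → 7

7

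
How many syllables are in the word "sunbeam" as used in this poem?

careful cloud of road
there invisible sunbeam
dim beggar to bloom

2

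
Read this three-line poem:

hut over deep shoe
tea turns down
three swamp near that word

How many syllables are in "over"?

2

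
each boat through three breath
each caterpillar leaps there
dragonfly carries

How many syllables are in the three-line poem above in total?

Line 1: each (1), boat (1), through (1), three (1), breath (1) → 5
Line 2: each (1), caterpillar (4), leaps (1), there (1) → 7
Line 3: dragonfly (3), carries (2) → 5
Total: 5 + 7 + 5 = 17

17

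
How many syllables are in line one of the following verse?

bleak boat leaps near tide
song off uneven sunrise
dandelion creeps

Line one: bleak (1), boat (1), leaps (1), near (1), tide (1) → 5

5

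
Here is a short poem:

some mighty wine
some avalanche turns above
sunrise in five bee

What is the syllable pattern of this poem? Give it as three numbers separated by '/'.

Line 1: "some mighty wine": 1+2+1 = 4
Line 2: "some avalanche turns above": 1+3+1+2 = 7
Line 3: "sunrise in five bee": 2+1+1+1 = 5

4/7/5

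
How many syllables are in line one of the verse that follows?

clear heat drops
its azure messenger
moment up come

Line one: clear(1) + heat(1) + drops(1) = 3

3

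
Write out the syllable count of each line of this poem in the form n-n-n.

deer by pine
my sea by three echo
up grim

3-6-2

Line 1: "deer by pine": 1+1+1 = 3
Line 2: "my sea by three echo": 1+1+1+1+2 = 6
Line 3: "up grim": 1+1 = 2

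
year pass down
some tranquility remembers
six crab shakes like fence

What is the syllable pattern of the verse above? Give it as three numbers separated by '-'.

3-8-5

Line 1: "year pass down": 1+1+1 = 3
Line 2: "some tranquility remembers": 1+4+3 = 8
Line 3: "six crab shakes like fence": 1+1+1+1+1 = 5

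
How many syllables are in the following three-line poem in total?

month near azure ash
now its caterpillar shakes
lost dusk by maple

Line 1: month(1) + near(1) + azure(2) + ash(1) = 5
Line 2: now(1) + its(1) + caterpillar(4) + shakes(1) = 7
Line 3: lost(1) + dusk(1) + by(1) + maple(2) = 5
Total: 5 + 7 + 5 = 17

17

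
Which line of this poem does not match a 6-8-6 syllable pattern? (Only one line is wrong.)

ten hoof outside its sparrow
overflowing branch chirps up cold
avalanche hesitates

Line 1

Line 1: "ten hoof outside its sparrow": 1+1+2+1+2 = 7 (expected 6)
Line 2: "overflowing branch chirps up cold": 4+1+1+1+1 = 8 ✓
Line 3: "avalanche hesitates": 3+3 = 6 ✓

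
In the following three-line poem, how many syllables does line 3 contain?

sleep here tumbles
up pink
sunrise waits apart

5

Line 3: "sunrise waits apart": 2+1+2 = 5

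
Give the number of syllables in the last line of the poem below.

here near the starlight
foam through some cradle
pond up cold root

4

The last line: "pond up cold root": 1+1+1+1 = 4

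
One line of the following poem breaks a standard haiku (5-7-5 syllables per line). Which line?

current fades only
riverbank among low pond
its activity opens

Line 1: current (2), fades (1), only (2) → 5 ✓
Line 2: riverbank (3), among (2), low (1), pond (1) → 7 ✓
Line 3: its (1), activity (4), opens (2) → 7 (expected 5)

The third line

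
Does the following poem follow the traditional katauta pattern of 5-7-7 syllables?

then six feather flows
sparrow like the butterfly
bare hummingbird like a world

Line 1: "then six feather flows": 1+1+2+1 = 5 ✓
Line 2: "sparrow like the butterfly": 2+1+1+3 = 7 ✓
Line 3: "bare hummingbird like a world": 1+3+1+1+1 = 7 ✓

Yes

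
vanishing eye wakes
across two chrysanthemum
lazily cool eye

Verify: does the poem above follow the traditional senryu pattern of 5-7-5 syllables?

Yes

Line 1: "vanishing eye wakes": 3+1+1 = 5 ✓
Line 2: "across two chrysanthemum": 2+1+4 = 7 ✓
Line 3: "lazily cool eye": 3+1+1 = 5 ✓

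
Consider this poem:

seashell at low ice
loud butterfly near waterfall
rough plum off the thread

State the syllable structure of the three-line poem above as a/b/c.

Line 1: "seashell at low ice": 2+1+1+1 = 5
Line 2: "loud butterfly near waterfall": 1+3+1+3 = 8
Line 3: "rough plum off the thread": 1+1+1+1+1 = 5

5/8/5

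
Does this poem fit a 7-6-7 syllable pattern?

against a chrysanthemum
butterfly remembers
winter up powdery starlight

Line 1: "against a chrysanthemum": 2+1+4 = 7 ✓
Line 2: "butterfly remembers": 3+3 = 6 ✓
Line 3: "winter up powdery starlight": 2+1+3+2 = 8 (expected 7)

No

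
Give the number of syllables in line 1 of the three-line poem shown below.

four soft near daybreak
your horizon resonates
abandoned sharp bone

Line 1: "four soft near daybreak": 1+1+1+2 = 5

5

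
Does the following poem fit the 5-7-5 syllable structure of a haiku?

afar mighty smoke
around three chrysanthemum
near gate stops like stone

Yes

Line 1: "afar mighty smoke": 2+2+1 = 5 ✓
Line 2: "around three chrysanthemum": 2+1+4 = 7 ✓
Line 3: "near gate stops like stone": 1+1+1+1+1 = 5 ✓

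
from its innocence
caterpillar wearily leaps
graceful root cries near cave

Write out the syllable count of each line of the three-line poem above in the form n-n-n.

5-8-6

Line 1: from(1) + its(1) + innocence(3) = 5
Line 2: caterpillar(4) + wearily(3) + leaps(1) = 8
Line 3: graceful(2) + root(1) + cries(1) + near(1) + cave(1) = 6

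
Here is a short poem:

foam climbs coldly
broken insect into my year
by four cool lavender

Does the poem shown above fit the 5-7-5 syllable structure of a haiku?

Line 1: "foam climbs coldly": 1+1+2 = 4 (expected 5)
Line 2: "broken insect into my year": 2+2+2+1+1 = 8 (expected 7)
Line 3: "by four cool lavender": 1+1+1+3 = 6 (expected 5)

No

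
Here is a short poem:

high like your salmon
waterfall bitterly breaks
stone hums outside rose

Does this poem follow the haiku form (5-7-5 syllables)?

Yes

Line 1: high(1) + like(1) + your(1) + salmon(2) = 5 ✓
Line 2: waterfall(3) + bitterly(3) + breaks(1) = 7 ✓
Line 3: stone(1) + hums(1) + outside(2) + rose(1) = 5 ✓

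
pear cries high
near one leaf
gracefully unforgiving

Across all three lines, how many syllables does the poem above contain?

13

Line 1: "pear cries high": 1+1+1 = 3
Line 2: "near one leaf": 1+1+1 = 3
Line 3: "gracefully unforgiving": 3+4 = 7
Total: 3 + 3 + 7 = 13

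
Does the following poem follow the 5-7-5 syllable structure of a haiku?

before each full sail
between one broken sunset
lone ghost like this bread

Line 1: "before each full sail": 2+1+1+1 = 5 ✓
Line 2: "between one broken sunset": 2+1+2+2 = 7 ✓
Line 3: "lone ghost like this bread": 1+1+1+1+1 = 5 ✓

Yes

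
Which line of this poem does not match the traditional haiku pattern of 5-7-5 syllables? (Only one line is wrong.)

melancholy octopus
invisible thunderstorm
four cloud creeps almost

The first line

Line 1: melancholy (4), octopus (3) → 7 (expected 5)
Line 2: invisible (4), thunderstorm (3) → 7 ✓
Line 3: four (1), cloud (1), creeps (1), almost (2) → 5 ✓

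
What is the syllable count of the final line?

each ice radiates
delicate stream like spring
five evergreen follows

The final line: five(1) + evergreen(3) + follows(2) = 6

6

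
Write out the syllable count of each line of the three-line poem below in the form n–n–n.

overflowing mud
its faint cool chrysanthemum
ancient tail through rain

Line 1: "overflowing mud": 4+1 = 5
Line 2: "its faint cool chrysanthemum": 1+1+1+4 = 7
Line 3: "ancient tail through rain": 2+1+1+1 = 5

5–7–5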